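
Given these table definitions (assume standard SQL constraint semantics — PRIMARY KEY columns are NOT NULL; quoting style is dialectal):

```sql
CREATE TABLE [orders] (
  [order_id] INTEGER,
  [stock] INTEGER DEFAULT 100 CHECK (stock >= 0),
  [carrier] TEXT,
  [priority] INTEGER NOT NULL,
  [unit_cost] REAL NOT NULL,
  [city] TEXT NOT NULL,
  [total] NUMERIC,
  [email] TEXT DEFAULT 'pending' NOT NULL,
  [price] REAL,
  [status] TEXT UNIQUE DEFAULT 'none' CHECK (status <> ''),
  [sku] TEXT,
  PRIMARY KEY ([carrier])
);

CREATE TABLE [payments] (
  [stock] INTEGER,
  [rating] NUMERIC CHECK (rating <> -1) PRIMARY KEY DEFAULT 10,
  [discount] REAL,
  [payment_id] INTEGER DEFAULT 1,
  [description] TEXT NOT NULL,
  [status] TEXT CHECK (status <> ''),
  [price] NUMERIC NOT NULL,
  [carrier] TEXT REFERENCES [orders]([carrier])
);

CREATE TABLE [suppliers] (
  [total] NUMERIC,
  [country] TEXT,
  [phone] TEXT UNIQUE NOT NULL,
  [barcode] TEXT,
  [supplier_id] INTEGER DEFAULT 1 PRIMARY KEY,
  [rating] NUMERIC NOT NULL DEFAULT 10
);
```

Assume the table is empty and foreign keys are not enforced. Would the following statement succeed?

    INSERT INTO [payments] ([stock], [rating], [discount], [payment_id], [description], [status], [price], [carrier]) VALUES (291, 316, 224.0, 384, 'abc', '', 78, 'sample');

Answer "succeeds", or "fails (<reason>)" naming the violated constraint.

fails (CHECK on status)

The value '' for status violates CHECK (status <> '').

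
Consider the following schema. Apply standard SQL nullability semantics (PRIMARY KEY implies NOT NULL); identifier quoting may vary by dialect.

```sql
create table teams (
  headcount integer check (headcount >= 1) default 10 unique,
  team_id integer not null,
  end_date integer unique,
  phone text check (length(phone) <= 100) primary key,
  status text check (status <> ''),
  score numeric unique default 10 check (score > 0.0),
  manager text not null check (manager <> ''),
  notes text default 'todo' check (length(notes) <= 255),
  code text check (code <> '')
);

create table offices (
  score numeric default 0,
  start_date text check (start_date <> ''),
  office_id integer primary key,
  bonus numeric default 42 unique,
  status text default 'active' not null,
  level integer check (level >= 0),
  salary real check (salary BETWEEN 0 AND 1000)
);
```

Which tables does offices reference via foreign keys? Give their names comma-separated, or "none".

No column in offices has a REFERENCES clause.

none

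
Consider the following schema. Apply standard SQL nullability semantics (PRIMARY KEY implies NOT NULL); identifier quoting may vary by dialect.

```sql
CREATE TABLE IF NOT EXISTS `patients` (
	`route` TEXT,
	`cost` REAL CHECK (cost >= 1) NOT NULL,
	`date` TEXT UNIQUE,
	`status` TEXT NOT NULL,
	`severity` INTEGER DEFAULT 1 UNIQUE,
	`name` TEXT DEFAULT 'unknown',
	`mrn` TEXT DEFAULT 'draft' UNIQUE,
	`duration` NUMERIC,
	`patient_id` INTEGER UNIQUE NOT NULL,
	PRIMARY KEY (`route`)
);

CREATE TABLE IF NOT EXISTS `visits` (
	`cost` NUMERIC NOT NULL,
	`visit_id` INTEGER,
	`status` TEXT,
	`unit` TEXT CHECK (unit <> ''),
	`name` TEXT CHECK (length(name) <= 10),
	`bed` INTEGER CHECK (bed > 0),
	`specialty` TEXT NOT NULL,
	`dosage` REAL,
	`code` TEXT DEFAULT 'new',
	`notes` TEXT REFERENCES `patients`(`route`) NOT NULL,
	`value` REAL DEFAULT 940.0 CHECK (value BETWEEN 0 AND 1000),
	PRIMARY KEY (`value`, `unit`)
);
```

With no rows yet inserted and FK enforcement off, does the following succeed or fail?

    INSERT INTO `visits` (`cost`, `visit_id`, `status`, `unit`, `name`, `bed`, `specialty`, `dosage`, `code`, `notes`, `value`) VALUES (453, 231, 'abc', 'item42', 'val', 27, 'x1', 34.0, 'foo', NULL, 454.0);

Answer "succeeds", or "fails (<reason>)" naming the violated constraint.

fails (NOT NULL on notes)

notes is explicitly set to NULL, but notes is declared NOT NULL.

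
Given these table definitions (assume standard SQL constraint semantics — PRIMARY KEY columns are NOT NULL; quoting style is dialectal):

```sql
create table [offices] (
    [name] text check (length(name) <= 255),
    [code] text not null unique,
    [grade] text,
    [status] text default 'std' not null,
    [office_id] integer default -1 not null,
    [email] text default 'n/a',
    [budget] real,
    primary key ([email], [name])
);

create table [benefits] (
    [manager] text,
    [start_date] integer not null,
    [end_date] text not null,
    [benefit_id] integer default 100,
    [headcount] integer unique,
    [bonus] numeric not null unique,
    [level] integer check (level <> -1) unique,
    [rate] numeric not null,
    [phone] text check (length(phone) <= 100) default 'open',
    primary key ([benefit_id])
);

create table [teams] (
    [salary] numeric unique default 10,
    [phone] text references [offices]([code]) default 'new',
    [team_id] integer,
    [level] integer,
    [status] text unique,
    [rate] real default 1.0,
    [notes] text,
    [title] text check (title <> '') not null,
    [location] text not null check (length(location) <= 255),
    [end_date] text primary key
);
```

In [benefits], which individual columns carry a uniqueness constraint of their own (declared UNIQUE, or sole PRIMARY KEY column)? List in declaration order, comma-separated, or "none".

- manager: no UNIQUE or single-column PK constraint.
- start_date: no UNIQUE or single-column PK constraint.
- end_date: no UNIQUE or single-column PK constraint.
- benefit_id: single-column PRIMARY KEY → unique.
- headcount: declared UNIQUE → unique.
- bonus: declared UNIQUE → unique.
- level: declared UNIQUE → unique.
- rate: no UNIQUE or single-column PK constraint.
- phone: no UNIQUE or single-column PK constraint.

benefit_id, headcount, bonus, level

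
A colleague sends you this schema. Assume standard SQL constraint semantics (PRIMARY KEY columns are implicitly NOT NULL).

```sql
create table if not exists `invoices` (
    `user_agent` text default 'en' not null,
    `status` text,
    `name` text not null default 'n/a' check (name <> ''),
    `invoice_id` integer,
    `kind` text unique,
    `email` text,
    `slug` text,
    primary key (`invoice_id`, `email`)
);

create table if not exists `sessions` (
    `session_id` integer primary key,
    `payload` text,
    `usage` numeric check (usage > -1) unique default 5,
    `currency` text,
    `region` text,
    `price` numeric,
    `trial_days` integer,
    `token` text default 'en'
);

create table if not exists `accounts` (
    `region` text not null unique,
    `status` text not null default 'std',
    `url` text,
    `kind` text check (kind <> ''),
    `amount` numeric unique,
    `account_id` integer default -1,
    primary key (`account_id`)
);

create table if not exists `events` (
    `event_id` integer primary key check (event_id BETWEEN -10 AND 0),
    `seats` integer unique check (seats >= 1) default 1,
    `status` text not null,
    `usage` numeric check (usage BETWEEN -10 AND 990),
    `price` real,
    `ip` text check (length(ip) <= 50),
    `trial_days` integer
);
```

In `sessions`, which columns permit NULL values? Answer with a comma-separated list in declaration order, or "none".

- session_id: part of the PRIMARY KEY, which implies NOT NULL → not nullable.
- payload: no NOT NULL constraint applies → nullable.
- usage: CHECK does not forbid NULL (a CHECK constraint passes when its expression is NULL) → nullable.
- currency: no NOT NULL constraint applies → nullable.
- region: no NOT NULL constraint applies → nullable.
- price: no NOT NULL constraint applies → nullable.
- trial_days: no NOT NULL constraint applies → nullable.
- token: DEFAULT only fills an omitted column; an explicit NULL is still allowed → nullable.

payload, usage, currency, region, price, trial_days, token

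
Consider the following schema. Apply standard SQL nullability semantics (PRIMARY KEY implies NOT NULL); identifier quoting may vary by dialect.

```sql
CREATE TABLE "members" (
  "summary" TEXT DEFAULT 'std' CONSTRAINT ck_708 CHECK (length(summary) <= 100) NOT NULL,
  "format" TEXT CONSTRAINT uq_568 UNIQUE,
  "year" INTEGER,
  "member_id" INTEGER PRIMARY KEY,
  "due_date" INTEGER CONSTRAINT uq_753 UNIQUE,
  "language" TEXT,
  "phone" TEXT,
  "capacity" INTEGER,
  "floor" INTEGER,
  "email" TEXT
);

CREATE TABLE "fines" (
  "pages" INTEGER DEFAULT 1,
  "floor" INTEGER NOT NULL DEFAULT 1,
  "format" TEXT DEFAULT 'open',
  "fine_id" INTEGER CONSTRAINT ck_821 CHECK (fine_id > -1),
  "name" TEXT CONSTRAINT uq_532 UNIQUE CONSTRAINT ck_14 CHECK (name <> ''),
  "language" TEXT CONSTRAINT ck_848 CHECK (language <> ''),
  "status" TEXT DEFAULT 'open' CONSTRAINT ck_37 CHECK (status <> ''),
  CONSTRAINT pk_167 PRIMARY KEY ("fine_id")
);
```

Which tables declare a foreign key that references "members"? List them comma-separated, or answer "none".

none

No REFERENCES clause anywhere in the schema names members.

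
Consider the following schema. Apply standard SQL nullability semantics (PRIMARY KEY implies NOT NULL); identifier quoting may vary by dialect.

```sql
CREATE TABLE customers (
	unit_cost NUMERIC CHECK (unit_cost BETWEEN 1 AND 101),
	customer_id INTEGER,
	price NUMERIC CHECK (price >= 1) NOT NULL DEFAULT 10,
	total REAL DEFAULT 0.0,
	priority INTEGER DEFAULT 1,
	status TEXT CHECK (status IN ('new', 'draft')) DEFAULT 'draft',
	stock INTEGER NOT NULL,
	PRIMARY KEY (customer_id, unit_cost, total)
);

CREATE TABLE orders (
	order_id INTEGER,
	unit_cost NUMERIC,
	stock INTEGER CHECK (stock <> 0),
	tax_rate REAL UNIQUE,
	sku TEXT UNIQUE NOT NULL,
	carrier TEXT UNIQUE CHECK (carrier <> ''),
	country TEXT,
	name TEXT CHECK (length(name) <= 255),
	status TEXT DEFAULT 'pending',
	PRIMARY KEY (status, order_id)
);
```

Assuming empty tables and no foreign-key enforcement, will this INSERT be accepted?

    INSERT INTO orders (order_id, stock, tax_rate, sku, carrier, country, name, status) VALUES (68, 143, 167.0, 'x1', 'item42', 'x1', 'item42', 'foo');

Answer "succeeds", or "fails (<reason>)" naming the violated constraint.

NOT NULL columns: order_id is supplied; sku is supplied; status is supplied.
CHECK constraints: 143 satisfies (stock <> 0); 'item42' satisfies (carrier <> ''); 'item42' satisfies (length(name) <= 255).
No constraint is violated.

succeeds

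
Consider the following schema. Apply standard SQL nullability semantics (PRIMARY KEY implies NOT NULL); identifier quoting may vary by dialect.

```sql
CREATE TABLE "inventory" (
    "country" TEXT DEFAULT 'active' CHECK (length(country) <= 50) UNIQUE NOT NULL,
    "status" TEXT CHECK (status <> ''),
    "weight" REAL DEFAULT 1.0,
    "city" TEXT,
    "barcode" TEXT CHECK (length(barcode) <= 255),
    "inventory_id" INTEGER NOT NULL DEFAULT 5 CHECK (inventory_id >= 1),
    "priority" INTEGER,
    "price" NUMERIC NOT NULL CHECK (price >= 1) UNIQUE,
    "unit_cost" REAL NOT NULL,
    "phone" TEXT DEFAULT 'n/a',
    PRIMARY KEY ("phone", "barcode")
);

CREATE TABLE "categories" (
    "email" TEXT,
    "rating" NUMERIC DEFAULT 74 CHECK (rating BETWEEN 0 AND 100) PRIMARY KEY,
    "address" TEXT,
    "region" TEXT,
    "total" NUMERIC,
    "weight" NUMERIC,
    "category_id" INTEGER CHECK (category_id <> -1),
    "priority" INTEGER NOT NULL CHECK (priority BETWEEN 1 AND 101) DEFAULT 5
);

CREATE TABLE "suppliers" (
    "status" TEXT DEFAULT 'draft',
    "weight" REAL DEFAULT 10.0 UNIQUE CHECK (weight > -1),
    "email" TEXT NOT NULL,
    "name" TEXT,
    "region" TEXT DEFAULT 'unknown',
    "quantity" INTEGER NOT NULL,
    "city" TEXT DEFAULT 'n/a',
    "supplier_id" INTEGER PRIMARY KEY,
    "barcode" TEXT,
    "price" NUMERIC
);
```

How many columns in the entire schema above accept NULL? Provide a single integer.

inventory: 4 nullable (status, weight, city, priority — PK (phone, barcode) and explicit NOT NULL columns excluded).
categories: 6 nullable (email, address, region, total, weight, category_id — PK (rating) and explicit NOT NULL columns excluded).
suppliers: 7 nullable (status, weight, name, region, city, barcode, price — PK (supplier_id) and explicit NOT NULL columns excluded).
Total: 4 + 6 + 7 = 17.

17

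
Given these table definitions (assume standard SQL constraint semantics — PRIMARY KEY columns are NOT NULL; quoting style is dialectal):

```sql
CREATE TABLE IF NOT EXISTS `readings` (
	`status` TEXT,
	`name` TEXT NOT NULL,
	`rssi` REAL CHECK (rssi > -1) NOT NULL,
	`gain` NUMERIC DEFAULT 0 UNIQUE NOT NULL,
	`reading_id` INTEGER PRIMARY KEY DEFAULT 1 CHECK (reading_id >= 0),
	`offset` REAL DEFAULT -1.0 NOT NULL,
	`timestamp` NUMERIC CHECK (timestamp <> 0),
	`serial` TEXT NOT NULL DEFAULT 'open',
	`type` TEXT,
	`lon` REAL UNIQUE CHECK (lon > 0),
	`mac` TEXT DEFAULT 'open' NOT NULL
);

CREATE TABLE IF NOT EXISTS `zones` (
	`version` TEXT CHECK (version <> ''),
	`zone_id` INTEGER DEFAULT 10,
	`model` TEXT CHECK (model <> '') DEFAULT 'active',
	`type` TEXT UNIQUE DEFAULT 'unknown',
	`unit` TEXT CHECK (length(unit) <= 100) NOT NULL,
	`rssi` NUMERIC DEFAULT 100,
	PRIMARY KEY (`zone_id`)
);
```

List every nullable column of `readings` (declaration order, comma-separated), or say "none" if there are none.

- status: no NOT NULL constraint applies → nullable.
- name: declared NOT NULL → not nullable.
- rssi: declared NOT NULL → not nullable.
- gain: declared NOT NULL → not nullable.
- reading_id: part of the PRIMARY KEY, which implies NOT NULL → not nullable.
- offset: declared NOT NULL → not nullable.
- timestamp: CHECK does not forbid NULL (a CHECK constraint passes when its expression is NULL) → nullable.
- serial: declared NOT NULL → not nullable.
- type: no NOT NULL constraint applies → nullable.
- lon: CHECK does not forbid NULL (a CHECK constraint passes when its expression is NULL) → nullable.
- mac: declared NOT NULL → not nullable.

status, timestamp, type, lon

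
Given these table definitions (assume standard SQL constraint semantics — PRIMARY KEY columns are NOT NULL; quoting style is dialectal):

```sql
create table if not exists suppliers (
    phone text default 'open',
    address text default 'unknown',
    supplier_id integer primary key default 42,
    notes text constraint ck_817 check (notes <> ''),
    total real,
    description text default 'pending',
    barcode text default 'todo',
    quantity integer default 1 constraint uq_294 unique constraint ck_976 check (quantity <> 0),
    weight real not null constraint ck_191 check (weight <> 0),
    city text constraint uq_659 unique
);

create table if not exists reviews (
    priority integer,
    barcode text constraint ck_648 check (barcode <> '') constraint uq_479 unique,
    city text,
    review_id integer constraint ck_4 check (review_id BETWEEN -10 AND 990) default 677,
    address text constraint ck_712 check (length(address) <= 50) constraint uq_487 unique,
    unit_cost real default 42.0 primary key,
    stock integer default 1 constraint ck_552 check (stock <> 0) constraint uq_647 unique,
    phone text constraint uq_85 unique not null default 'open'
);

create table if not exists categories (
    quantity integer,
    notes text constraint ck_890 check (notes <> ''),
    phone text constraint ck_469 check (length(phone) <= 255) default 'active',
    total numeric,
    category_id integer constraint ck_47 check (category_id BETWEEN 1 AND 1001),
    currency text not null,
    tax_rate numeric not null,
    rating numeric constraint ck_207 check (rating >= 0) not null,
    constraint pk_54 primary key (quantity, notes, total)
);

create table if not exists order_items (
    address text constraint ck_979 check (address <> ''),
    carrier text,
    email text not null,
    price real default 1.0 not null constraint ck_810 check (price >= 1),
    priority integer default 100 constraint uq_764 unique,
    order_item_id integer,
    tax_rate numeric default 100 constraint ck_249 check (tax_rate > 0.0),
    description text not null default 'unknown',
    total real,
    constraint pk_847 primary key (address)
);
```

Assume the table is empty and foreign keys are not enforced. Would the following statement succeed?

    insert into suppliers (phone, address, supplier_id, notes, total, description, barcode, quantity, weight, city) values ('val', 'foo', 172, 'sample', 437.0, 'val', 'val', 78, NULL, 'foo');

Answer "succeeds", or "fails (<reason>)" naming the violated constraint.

weight is explicitly set to NULL, but weight is declared NOT NULL.

fails (NOT NULL on weight)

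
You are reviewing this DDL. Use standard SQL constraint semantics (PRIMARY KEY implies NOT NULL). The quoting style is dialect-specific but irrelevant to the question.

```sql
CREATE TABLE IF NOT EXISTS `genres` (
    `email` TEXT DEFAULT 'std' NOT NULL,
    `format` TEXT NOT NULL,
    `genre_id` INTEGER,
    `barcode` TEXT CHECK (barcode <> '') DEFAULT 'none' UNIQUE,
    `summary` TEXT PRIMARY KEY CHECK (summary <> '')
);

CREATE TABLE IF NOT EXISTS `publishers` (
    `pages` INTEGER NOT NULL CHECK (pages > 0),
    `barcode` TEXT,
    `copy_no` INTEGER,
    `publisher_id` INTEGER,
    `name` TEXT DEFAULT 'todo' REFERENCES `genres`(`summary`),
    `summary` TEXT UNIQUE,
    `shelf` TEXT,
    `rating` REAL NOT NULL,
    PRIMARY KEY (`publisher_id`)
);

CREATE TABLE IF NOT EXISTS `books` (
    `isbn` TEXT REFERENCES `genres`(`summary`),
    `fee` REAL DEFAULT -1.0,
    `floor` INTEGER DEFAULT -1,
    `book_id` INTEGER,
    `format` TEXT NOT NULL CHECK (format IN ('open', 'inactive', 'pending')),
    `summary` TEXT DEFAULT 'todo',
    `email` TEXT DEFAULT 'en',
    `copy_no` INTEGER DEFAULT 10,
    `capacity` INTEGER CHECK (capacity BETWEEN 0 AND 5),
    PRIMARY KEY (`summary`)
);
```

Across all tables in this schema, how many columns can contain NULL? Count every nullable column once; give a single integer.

genres: 2 nullable (genre_id, barcode — PK (summary) and explicit NOT NULL columns excluded).
publishers: 5 nullable (barcode, copy_no, name, summary, shelf — PK (publisher_id) and explicit NOT NULL columns excluded).
books: 7 nullable (isbn, fee, floor, book_id, email, copy_no, capacity — PK (summary) and explicit NOT NULL columns excluded).
Total: 2 + 5 + 7 = 14.

14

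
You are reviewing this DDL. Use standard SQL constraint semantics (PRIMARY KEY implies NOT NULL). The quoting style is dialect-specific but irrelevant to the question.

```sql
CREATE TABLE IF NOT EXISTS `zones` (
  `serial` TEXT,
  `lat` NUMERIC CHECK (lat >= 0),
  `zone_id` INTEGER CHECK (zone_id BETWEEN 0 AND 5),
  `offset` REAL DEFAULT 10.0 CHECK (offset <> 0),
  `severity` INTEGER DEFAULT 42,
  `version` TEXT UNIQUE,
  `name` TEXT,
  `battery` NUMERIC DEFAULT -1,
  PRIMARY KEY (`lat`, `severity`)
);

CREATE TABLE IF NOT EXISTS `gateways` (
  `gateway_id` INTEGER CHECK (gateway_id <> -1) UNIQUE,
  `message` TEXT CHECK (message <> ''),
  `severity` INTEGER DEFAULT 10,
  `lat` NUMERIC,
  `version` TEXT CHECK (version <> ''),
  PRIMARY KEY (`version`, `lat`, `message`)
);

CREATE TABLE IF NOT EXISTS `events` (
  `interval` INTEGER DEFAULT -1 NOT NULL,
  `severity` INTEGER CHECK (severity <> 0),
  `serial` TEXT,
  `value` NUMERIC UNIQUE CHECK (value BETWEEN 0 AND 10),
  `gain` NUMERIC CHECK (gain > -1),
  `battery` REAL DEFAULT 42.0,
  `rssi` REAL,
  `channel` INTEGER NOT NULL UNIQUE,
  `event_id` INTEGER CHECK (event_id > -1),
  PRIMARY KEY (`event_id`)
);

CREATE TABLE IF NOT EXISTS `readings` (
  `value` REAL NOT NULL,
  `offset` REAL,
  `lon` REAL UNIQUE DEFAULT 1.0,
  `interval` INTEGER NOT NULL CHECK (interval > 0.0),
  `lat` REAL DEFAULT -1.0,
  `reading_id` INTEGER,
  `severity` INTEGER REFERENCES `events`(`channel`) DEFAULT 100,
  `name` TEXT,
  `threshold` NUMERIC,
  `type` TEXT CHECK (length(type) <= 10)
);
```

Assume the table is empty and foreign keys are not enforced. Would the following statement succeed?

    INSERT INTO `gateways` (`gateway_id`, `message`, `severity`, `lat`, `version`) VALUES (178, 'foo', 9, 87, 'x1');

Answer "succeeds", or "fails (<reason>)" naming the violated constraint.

NOT NULL columns: lat is supplied; message is supplied; version is supplied.
CHECK constraints: 178 satisfies (gateway_id <> -1); 'foo' satisfies (message <> ''); 'x1' satisfies (version <> '').
No constraint is violated.

succeeds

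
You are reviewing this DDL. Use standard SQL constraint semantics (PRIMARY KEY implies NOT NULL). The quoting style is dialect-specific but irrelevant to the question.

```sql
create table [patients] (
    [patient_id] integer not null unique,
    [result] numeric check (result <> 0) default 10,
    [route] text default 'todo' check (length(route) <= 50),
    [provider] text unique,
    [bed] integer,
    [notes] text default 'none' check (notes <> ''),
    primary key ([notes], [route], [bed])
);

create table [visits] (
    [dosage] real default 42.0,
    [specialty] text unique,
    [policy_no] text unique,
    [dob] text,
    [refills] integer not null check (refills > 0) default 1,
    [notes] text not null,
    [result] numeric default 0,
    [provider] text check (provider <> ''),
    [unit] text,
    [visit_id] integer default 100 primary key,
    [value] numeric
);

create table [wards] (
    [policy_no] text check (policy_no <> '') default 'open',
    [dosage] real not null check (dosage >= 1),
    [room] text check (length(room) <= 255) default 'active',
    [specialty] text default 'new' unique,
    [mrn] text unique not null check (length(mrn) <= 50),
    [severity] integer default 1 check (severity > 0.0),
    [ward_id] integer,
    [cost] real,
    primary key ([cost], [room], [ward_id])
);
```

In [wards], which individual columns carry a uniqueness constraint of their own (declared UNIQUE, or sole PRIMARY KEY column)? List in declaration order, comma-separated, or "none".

- policy_no: no UNIQUE or single-column PK constraint.
- dosage: no UNIQUE or single-column PK constraint.
- room: part of a composite PRIMARY KEY — only the tuple is unique, not this column on its own.
- specialty: declared UNIQUE → unique.
- mrn: declared UNIQUE → unique.
- severity: no UNIQUE or single-column PK constraint.
- ward_id: part of a composite PRIMARY KEY — only the tuple is unique, not this column on its own.
- cost: part of a composite PRIMARY KEY — only the tuple is unique, not this column on its own.

specialty, mrn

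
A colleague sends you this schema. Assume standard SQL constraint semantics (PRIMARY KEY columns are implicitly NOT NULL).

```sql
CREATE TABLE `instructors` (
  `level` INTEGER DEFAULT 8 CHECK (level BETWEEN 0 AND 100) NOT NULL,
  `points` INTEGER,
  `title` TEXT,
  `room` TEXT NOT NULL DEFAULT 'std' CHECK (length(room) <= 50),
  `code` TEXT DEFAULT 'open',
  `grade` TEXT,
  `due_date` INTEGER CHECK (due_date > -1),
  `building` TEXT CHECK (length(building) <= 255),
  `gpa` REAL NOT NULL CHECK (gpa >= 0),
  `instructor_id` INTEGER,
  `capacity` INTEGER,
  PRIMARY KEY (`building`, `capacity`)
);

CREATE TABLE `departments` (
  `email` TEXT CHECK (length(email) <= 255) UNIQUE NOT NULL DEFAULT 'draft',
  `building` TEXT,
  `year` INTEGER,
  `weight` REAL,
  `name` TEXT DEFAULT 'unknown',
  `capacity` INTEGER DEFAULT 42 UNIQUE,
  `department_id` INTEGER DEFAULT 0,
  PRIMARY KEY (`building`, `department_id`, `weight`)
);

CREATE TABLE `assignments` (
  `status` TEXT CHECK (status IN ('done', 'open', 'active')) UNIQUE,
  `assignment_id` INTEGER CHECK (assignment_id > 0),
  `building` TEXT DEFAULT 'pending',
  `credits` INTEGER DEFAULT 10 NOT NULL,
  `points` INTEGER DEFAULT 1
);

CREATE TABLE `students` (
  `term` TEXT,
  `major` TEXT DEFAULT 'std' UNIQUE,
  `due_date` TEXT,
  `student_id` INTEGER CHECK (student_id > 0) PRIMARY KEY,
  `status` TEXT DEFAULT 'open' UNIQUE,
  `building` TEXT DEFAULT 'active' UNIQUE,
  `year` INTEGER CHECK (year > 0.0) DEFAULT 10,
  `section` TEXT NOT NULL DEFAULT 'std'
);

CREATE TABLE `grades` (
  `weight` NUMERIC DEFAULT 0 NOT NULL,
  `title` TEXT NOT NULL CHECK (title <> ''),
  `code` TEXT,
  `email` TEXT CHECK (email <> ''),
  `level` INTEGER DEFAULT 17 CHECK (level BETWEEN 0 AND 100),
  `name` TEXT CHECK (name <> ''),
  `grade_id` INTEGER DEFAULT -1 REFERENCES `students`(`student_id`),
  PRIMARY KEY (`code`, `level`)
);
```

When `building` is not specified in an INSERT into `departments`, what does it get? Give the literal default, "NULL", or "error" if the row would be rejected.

building has no DEFAULT clause.
Omitting it would insert NULL, but it is part of the PRIMARY KEY, so the INSERT fails.

error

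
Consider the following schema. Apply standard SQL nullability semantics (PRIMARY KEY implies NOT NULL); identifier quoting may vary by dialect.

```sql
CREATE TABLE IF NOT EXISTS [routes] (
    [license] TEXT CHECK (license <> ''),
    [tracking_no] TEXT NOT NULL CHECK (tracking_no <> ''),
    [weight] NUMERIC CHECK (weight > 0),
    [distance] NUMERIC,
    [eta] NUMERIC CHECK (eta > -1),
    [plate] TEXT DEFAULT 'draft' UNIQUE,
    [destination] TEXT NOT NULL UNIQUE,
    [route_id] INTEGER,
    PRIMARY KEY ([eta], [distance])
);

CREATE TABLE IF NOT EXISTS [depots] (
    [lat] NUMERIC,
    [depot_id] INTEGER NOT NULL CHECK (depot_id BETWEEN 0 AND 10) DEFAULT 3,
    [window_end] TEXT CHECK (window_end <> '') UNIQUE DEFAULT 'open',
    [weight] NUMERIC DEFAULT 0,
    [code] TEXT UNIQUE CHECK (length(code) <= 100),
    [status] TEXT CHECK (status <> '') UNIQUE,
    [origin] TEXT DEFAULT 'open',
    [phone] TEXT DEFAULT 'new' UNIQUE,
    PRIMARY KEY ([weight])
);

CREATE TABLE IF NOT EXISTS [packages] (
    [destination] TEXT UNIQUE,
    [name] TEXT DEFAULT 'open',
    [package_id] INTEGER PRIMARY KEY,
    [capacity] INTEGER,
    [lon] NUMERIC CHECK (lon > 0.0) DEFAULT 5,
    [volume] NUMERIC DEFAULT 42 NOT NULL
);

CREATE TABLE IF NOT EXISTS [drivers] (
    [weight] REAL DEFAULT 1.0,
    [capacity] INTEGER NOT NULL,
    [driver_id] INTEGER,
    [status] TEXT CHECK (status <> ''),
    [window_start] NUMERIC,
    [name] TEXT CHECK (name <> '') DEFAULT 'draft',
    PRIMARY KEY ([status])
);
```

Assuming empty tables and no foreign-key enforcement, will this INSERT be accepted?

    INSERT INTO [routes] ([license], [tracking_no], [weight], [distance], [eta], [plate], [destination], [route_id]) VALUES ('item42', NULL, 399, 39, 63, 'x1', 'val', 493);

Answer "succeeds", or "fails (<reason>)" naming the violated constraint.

fails (NOT NULL on tracking_no)

tracking_no is explicitly set to NULL, but tracking_no is declared NOT NULL.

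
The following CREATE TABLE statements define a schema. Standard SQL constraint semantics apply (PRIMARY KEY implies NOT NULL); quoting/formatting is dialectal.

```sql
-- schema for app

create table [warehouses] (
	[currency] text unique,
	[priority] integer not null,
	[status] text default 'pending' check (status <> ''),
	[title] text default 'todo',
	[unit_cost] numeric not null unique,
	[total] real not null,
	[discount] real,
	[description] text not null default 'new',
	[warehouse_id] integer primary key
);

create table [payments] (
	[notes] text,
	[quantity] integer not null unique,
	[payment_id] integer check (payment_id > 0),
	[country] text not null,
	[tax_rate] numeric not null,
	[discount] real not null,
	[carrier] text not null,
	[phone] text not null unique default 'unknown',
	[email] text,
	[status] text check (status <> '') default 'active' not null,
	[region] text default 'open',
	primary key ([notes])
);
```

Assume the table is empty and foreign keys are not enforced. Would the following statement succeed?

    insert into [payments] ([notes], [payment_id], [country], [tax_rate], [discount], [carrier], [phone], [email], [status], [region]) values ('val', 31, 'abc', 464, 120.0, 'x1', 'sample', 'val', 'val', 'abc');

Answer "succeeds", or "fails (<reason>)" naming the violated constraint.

quantity is omitted from the column list and has no DEFAULT, so it would receive NULL.
But quantity is declared NOT NULL.

fails (NOT NULL on quantity)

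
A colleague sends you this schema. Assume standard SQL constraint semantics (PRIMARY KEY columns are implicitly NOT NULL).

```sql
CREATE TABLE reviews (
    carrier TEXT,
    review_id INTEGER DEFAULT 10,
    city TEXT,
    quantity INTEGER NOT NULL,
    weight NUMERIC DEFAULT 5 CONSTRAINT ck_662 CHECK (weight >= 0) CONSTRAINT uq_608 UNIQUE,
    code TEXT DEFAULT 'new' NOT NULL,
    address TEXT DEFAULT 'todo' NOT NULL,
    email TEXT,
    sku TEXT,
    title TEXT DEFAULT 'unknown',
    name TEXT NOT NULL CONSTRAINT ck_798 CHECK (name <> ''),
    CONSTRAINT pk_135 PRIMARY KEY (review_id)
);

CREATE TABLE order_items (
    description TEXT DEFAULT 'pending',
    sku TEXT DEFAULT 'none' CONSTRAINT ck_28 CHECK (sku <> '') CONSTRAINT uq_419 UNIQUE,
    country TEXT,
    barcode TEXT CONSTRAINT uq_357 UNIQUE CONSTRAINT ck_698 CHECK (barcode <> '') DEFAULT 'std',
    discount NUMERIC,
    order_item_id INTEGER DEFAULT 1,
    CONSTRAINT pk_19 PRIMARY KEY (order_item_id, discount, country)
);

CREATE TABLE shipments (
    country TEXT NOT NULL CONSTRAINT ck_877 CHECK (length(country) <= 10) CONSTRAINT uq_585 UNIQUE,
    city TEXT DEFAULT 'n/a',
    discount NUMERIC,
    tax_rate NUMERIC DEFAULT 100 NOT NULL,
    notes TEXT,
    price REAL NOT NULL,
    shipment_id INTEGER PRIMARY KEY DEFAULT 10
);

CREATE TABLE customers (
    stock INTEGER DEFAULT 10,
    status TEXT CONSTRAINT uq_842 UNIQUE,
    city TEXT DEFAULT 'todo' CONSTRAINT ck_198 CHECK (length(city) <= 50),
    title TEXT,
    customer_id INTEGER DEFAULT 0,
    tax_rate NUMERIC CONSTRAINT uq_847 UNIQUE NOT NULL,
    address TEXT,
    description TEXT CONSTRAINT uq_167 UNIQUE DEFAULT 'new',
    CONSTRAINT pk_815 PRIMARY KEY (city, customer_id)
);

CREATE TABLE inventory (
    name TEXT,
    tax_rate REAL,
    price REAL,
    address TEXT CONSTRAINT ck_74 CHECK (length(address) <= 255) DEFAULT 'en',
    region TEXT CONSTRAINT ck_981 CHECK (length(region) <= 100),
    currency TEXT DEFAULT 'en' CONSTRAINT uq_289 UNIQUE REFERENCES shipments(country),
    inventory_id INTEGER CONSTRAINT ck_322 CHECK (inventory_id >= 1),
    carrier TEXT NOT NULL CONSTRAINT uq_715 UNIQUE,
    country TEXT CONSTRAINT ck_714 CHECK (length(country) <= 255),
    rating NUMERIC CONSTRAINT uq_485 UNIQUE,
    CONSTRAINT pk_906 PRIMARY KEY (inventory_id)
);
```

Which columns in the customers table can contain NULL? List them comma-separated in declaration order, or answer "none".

stock, status, title, address, description

- stock: DEFAULT only fills an omitted column; an explicit NULL is still allowed → nullable.
- status: UNIQUE does not imply NOT NULL → nullable.
- city: part of the PRIMARY KEY, which implies NOT NULL → not nullable.
- title: no NOT NULL constraint applies → nullable.
- customer_id: part of the PRIMARY KEY, which implies NOT NULL → not nullable.
- tax_rate: declared NOT NULL → not nullable.
- address: no NOT NULL constraint applies → nullable.
- description: UNIQUE does not imply NOT NULL → nullable.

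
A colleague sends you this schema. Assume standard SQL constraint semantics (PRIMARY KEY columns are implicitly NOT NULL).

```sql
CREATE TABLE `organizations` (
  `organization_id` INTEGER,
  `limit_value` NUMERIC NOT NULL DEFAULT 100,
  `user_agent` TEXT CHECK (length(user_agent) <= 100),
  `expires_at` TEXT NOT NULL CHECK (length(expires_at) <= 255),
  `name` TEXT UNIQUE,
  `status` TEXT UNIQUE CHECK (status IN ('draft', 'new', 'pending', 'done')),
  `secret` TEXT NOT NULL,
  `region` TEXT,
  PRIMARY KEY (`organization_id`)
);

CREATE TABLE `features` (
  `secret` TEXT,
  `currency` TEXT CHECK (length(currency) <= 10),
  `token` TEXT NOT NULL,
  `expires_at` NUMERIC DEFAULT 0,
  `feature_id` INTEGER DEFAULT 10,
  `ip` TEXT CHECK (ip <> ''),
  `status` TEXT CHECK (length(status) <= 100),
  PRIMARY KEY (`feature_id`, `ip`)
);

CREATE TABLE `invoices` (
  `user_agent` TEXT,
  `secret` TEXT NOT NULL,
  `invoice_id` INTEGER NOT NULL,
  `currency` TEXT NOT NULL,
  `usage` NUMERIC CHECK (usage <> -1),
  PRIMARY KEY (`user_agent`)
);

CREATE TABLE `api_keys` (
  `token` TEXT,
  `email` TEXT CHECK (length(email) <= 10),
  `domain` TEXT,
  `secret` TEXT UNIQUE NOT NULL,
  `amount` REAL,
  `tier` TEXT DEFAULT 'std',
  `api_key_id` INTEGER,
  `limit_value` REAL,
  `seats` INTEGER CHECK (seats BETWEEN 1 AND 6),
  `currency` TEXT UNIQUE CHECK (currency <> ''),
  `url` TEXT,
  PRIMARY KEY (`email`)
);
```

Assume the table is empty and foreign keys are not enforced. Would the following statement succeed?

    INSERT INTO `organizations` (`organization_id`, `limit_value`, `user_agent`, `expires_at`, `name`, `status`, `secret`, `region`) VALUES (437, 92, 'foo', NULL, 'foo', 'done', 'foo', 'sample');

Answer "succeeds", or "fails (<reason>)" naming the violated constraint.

expires_at is explicitly set to NULL, but expires_at is declared NOT NULL.

fails (NOT NULL on expires_at)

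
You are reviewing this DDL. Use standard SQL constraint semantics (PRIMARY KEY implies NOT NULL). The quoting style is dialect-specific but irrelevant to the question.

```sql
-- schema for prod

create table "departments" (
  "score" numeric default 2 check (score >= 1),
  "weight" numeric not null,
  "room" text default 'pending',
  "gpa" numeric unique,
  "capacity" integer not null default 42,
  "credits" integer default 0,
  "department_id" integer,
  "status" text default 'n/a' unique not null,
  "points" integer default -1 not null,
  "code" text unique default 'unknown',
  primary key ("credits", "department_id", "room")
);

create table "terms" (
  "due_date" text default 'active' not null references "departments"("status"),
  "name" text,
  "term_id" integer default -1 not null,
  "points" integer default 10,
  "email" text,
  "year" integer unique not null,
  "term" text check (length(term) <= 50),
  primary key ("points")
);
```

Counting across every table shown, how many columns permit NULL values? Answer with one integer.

departments: 3 nullable (score, gpa, code — PK (credits, department_id, room) and explicit NOT NULL columns excluded).
terms: 3 nullable (name, email, term — PK (points) and explicit NOT NULL columns excluded).
Total: 3 + 3 = 6.

6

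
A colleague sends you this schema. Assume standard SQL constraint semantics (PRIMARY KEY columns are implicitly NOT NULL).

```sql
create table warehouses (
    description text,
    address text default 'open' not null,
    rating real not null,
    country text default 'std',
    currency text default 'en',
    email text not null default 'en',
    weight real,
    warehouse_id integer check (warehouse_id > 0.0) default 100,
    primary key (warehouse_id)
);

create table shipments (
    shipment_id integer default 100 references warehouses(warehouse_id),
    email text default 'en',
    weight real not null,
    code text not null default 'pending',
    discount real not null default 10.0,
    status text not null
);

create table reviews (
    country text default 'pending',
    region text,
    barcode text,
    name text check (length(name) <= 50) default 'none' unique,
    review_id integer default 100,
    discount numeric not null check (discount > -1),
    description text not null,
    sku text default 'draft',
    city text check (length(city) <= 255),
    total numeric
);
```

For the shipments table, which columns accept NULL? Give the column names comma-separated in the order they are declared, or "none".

- shipment_id: a foreign key column may be NULL unless separately constrained → nullable.
- email: DEFAULT only fills an omitted column; an explicit NULL is still allowed → nullable.
- weight: declared NOT NULL → not nullable.
- code: declared NOT NULL → not nullable.
- discount: declared NOT NULL → not nullable.
- status: declared NOT NULL → not nullable.

shipment_id, email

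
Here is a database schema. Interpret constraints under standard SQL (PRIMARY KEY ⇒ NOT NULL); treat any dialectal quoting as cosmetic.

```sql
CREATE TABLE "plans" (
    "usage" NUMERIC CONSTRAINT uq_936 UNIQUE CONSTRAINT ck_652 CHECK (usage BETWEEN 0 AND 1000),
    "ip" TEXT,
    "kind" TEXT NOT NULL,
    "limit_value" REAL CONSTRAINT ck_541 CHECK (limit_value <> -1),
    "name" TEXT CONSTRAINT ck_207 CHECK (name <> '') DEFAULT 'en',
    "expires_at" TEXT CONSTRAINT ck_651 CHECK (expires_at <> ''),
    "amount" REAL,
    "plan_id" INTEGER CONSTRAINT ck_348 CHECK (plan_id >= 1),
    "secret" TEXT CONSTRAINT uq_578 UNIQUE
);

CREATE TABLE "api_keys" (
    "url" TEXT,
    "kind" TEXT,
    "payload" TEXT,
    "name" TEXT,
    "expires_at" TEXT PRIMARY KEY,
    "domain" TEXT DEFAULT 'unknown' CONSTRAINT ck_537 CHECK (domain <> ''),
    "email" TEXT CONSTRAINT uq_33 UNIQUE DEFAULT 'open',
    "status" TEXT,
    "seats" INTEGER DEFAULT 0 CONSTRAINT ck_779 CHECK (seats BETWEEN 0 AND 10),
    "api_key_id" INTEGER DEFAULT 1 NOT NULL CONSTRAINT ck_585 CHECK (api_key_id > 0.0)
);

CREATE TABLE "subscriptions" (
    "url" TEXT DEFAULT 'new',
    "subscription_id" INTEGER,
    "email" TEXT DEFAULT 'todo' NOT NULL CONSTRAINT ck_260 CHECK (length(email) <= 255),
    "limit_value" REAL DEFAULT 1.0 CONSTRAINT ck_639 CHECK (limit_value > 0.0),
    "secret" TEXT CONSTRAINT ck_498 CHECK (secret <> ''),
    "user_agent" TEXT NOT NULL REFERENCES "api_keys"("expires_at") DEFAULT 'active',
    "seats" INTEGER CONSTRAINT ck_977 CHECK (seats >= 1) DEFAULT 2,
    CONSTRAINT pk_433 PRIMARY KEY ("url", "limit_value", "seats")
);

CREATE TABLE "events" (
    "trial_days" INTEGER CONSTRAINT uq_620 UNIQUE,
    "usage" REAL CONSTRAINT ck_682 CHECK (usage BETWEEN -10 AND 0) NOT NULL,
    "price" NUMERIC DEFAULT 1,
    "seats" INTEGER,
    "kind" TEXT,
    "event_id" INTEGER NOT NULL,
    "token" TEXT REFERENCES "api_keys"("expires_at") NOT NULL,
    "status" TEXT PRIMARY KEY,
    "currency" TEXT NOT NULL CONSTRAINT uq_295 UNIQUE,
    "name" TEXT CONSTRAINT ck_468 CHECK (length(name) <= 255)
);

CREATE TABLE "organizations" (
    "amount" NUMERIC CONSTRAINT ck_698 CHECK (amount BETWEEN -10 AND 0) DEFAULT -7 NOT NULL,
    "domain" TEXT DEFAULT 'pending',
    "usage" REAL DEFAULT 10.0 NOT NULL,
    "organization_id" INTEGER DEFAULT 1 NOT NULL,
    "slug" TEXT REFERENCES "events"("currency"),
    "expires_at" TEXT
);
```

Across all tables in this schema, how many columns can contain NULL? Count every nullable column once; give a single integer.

plans: 8 nullable (usage, ip, limit_value, name, expires_at, amount, plan_id, secret — PK none and explicit NOT NULL columns excluded).
api_keys: 8 nullable (url, kind, payload, name, domain, email, status, seats — PK (expires_at) and explicit NOT NULL columns excluded).
subscriptions: 2 nullable (subscription_id, secret — PK (url, limit_value, seats) and explicit NOT NULL columns excluded).
events: 5 nullable (trial_days, price, seats, kind, name — PK (status) and explicit NOT NULL columns excluded).
organizations: 3 nullable (domain, slug, expires_at — PK none and explicit NOT NULL columns excluded).
Total: 8 + 8 + 2 + 5 + 3 = 26.

26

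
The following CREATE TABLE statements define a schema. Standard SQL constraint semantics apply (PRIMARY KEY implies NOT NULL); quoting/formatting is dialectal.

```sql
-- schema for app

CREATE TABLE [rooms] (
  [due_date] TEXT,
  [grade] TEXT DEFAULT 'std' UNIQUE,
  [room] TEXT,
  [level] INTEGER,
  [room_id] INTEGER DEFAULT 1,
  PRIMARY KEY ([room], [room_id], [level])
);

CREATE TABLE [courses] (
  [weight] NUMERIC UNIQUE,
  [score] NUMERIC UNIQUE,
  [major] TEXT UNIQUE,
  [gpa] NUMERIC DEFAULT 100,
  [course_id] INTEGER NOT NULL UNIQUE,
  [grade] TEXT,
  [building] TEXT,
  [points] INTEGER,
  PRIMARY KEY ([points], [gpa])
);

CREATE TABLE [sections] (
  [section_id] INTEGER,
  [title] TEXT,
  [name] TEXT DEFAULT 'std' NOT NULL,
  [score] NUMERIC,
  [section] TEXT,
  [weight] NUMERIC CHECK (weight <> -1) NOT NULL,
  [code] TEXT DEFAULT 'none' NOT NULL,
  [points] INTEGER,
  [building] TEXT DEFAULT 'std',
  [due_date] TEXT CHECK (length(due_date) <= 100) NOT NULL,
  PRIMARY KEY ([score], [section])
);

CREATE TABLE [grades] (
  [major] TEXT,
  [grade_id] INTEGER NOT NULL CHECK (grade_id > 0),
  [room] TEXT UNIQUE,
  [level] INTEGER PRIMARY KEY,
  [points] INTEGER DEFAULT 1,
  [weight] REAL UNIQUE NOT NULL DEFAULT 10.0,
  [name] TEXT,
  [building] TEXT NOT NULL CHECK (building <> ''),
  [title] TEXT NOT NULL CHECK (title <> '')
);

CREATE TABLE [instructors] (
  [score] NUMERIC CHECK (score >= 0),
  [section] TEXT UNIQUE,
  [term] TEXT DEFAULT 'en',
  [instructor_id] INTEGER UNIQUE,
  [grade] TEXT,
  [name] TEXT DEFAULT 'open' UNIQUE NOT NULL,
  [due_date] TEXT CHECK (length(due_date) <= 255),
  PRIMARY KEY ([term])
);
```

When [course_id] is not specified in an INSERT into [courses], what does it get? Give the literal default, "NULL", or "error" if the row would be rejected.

error

course_id has no DEFAULT clause.
Omitting it would insert NULL, but it is declared NOT NULL, so the INSERT fails.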